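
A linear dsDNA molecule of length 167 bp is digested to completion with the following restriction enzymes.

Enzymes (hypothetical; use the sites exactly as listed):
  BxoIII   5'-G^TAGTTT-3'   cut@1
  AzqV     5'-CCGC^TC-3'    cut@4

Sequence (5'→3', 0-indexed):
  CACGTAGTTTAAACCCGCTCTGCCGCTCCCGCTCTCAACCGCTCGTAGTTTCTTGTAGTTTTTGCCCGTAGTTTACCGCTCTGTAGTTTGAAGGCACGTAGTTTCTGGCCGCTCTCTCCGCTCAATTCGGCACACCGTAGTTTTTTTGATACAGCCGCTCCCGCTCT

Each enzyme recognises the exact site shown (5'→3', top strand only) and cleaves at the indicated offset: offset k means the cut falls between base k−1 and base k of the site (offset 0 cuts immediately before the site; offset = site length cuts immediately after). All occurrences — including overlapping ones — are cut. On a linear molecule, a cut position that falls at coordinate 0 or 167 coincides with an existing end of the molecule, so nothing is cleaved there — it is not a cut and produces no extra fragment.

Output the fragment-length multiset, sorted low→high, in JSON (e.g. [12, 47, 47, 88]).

Per-enzyme occurrences:
  BxoIII (GTAGTTT, off=1): starts [3, 44, 54, 67, 82, 97, 136] → cuts [4, 45, 55, 68, 83, 98, 137]
  AzqV (CCGCTC, off=4): starts [14, 22, 28, 38, 75, 108, 117, 154, 160] → cuts [18, 26, 32, 42, 79, 112, 121, 158, 164]

All cut coordinates (distinct, sorted): [4, 18, 26, 32, 42, 45, 55, 68, 79, 83, 98, 112, 121, 137, 158, 164]

Fragment lengths:
  [0,4): 4 bp
  [4,18): 14 bp
  [18,26): 8 bp
  [26,32): 6 bp
  [32,42): 10 bp
  [42,45): 3 bp
  [45,55): 10 bp
  [55,68): 13 bp
  [68,79): 11 bp
  [79,83): 4 bp
  [83,98): 15 bp
  [98,112): 14 bp
  [112,121): 9 bp
  [121,137): 16 bp
  [137,158): 21 bp
  [158,164): 6 bp
  [164,167): 3 bp

[3,3,4,4,6,6,8,9,10,10,11,13,14,14,15,16,21]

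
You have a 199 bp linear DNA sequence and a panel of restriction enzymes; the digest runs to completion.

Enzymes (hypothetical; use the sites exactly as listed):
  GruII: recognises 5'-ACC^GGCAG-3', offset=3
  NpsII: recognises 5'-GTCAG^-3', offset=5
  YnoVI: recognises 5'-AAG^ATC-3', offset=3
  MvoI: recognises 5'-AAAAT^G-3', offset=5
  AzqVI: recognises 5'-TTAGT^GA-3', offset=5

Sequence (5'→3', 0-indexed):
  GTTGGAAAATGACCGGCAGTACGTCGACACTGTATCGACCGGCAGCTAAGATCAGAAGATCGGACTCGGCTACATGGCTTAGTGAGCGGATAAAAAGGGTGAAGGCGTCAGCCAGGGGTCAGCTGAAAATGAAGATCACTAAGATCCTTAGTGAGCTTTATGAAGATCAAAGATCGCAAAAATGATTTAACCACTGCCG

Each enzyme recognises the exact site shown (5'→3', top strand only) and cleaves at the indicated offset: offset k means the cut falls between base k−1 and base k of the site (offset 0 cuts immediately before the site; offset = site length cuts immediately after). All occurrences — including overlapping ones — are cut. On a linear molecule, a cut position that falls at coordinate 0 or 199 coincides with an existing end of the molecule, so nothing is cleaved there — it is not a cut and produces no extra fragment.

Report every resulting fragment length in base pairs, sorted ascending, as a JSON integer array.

Per-enzyme occurrences:
  GruII ACCGGCAG/3: at [11, 37] ⇒ [14, 40]
  NpsII GTCAG/5: at [106, 117] ⇒ [111, 122]
  YnoVI AAGATC/3: at [47, 55, 131, 140, 162, 169] ⇒ [50, 58, 134, 143, 165, 172]
  MvoI AAAATG/5: at [5, 125, 178] ⇒ [10, 130, 183]
  AzqVI TTAGTGA/5: at [78, 147] ⇒ [83, 152]

Pooled cuts: [10, 14, 40, 50, 58, 83, 111, 122, 130, 134, 143, 152, 165, 172, 183]

Fragment lengths:
  [0,10): 10 bp
  [10,14): 4 bp
  [14,40): 26 bp
  [40,50): 10 bp
  [50,58): 8 bp
  [58,83): 25 bp
  [83,111): 28 bp
  [111,122): 11 bp
  [122,130): 8 bp
  [130,134): 4 bp
  [134,143): 9 bp
  [143,152): 9 bp
  [152,165): 13 bp
  [165,172): 7 bp
  [172,183): 11 bp
  [183,199): 16 bp

[4,4,7,8,8,9,9,10,10,11,11,13,16,25,26,28]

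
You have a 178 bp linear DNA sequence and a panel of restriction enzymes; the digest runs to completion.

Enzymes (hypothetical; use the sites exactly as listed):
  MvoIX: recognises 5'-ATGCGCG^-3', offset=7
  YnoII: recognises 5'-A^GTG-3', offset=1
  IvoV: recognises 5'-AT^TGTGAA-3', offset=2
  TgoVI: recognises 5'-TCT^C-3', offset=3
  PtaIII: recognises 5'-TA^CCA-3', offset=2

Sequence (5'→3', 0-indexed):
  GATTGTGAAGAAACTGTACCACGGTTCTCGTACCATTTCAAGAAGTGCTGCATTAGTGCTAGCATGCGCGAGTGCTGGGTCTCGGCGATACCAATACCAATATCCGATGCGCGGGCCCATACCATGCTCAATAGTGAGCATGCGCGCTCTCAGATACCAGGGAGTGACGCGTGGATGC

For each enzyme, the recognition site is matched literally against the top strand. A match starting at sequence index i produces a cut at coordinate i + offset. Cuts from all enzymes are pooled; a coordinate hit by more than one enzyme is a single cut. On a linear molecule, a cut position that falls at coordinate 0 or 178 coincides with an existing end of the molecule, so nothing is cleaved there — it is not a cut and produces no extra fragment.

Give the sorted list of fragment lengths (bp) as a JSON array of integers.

[1,3,4,4,6,6,7,8,8,10,11,11,12,12,13,15,15,15,17]

Site scan:
  MvoIX ATGCGCG/7: at [63, 106, 139] ⇒ [70, 113, 146]
  YnoII AGTG/1: at [43, 54, 70, 132, 162] ⇒ [44, 55, 71, 133, 163]
  IvoV ATTGTGAA/2: at [1] ⇒ [3]
  TgoVI TCTC/3: at [25, 79, 147] ⇒ [28, 82, 150]
  PtaIII TACCA/2: at [16, 30, 88, 94, 119, 154] ⇒ [18, 32, 90, 96, 121, 156]

Pooled cuts: [3, 18, 28, 32, 44, 55, 70, 71, 82, 90, 96, 113, 121, 133, 146, 150, 156, 163]

Fragments:
  [0,3): 3 bp
  [3,18): 15 bp
  [18,28): 10 bp
  [28,32): 4 bp
  [32,44): 12 bp
  [44,55): 11 bp
  [55,70): 15 bp
  [70,71): 1 bp
  [71,82): 11 bp
  [82,90): 8 bp
  [90,96): 6 bp
  [96,113): 17 bp
  [113,121): 8 bp
  [121,133): 12 bp
  [133,146): 13 bp
  [146,150): 4 bp
  [150,156): 6 bp
  [156,163): 7 bp
  [163,178): 15 bp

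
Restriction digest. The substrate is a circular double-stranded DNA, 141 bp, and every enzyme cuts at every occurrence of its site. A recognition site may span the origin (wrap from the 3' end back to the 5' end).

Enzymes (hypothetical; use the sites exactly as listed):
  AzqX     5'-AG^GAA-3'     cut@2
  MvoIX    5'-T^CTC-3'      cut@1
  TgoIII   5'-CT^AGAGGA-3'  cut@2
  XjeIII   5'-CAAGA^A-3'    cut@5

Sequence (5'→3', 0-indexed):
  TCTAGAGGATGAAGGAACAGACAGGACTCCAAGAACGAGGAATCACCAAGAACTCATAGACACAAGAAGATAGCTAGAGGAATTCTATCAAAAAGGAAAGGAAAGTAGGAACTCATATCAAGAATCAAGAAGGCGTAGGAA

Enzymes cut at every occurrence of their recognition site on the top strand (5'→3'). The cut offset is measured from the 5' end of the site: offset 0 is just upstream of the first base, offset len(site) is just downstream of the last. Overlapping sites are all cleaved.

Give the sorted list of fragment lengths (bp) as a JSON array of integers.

Per-enzyme occurrences:
  AzqX (AGGAA, off=2): starts [12, 37, 77, 93, 98, 106, 136] → cuts [14, 39, 79, 95, 100, 108, 138]
  MvoIX (TCTC, off=1): no sites
  TgoIII (CTAGAGGA, off=2): starts [1, 73] → cuts [3, 75]
  XjeIII (CAAGAA, off=5): starts [29, 46, 62, 118, 125] → cuts [34, 51, 67, 123, 130]

All cut coordinates (distinct, sorted): [3, 14, 34, 39, 51, 67, 75, 79, 95, 100, 108, 123, 130, 138]

Fragments:
  3→14: 11 bp
  14→34: 20 bp
  34→39: 5 bp
  39→51: 12 bp
  51→67: 16 bp
  67→75: 8 bp
  75→79: 4 bp
  79→95: 16 bp
  95→100: 5 bp
  100→108: 8 bp
  108→123: 15 bp
  123→130: 7 bp
  130→138: 8 bp
  138→3 (wrap): 141-138+3 = 6 bp

[4,5,5,6,7,8,8,8,11,12,15,16,16,20]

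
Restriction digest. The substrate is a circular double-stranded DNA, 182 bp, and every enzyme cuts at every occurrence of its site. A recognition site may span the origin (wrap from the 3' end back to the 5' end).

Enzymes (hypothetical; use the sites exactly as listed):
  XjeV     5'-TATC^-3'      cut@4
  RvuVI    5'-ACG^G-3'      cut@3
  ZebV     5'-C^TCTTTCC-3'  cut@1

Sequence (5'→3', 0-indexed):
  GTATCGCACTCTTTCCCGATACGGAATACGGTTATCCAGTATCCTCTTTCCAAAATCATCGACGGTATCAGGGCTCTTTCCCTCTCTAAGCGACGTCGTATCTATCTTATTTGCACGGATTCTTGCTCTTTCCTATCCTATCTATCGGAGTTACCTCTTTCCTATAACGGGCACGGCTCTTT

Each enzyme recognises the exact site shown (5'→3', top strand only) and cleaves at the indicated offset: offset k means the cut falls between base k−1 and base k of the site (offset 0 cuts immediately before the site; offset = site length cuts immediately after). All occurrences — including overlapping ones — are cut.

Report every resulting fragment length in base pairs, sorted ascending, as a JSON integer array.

Scan for sites:
  XjeV TATC/4: at [1, 32, 39, 65, 98, 102, 133, 138, 142] ⇒ [5, 36, 43, 69, 102, 106, 137, 142, 146]
  RvuVI ACGG/3: at [20, 27, 61, 114, 166, 172] ⇒ [23, 30, 64, 117, 169, 175]
  ZebV CTCTTTCC/1: at [8, 43, 73, 125, 154] ⇒ [9, 44, 74, 126, 155]

All cut coordinates (distinct, sorted): [5, 9, 23, 30, 36, 43, 44, 64, 69, 74, 102, 106, 117, 126, 137, 142, 146, 155, 169, 175]

Fragment lengths:
  5→9: 4 bp
  9→23: 14 bp
  23→30: 7 bp
  30→36: 6 bp
  36→43: 7 bp
  43→44: 1 bp
  44→64: 20 bp
  64→69: 5 bp
  69→74: 5 bp
  74→102: 28 bp
  102→106: 4 bp
  106→117: 11 bp
  117→126: 9 bp
  126→137: 11 bp
  137→142: 5 bp
  142→146: 4 bp
  146→155: 9 bp
  155→169: 14 bp
  169→175: 6 bp
  175→5 (wrap): 182-175+5 = 12 bp

[1,4,4,4,5,5,5,6,6,7,7,9,9,11,11,12,14,14,20,28]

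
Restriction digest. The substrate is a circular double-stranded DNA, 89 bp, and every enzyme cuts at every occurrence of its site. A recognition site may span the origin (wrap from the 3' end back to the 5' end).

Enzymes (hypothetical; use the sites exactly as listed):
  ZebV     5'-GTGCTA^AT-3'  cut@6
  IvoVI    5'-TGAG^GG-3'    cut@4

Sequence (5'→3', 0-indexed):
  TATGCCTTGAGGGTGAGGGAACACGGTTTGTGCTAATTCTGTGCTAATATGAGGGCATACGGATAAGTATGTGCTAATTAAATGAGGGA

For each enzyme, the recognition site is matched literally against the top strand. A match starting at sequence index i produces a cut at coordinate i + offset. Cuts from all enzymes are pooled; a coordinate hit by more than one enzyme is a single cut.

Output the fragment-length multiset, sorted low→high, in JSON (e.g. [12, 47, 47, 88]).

Site scan:
  ZebV (GTGCTAAT, off=6): starts [29, 40, 70] → cuts [35, 46, 76]
  IvoVI (TGAGGG, off=4): starts [7, 13, 49, 82] → cuts [11, 17, 53, 86]

Pooled cuts: [11, 17, 35, 46, 53, 76, 86]

Fragments:
  11→17: 6 bp
  17→35: 18 bp
  35→46: 11 bp
  46→53: 7 bp
  53→76: 23 bp
  76→86: 10 bp
  86→11 (wrap): 89-86+11 = 14 bp

[6,7,10,11,14,18,23]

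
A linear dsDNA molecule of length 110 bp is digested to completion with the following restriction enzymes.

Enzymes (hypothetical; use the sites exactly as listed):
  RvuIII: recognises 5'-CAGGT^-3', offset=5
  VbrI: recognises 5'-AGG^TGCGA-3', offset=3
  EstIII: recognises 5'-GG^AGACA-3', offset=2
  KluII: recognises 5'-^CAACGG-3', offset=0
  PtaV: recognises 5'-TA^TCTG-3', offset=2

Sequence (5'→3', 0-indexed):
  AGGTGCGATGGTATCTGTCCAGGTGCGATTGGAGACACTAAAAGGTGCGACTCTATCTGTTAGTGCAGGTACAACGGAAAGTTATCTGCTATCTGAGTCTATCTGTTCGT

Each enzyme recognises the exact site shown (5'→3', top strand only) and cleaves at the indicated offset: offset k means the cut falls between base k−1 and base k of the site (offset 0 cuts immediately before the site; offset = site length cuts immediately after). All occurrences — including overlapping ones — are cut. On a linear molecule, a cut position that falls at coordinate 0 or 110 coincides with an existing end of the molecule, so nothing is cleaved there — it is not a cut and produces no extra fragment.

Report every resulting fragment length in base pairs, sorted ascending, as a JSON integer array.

Scan for sites:
  RvuIII (CAGGT, off=5): starts [19, 65] → cuts [24, 70]
  VbrI (AGGTGCGA, off=3): starts [0, 20, 42] → cuts [3, 23, 45]
  EstIII (GGAGACA, off=2): starts [30] → cuts [32]
  KluII (CAACGG, off=0): starts [71] → cuts [71]
  PtaV (TATCTG, off=2): starts [11, 53, 82, 89, 99] → cuts [13, 55, 84, 91, 101]

Pooled cuts: [3, 13, 23, 24, 32, 45, 55, 70, 71, 84, 91, 101]

Fragments:
  [0,3): 3 bp
  [3,13): 10 bp
  [13,23): 10 bp
  [23,24): 1 bp
  [24,32): 8 bp
  [32,45): 13 bp
  [45,55): 10 bp
  [55,70): 15 bp
  [70,71): 1 bp
  [71,84): 13 bp
  [84,91): 7 bp
  [91,101): 10 bp
  [101,110): 9 bp

[1,1,3,7,8,9,10,10,10,10,13,13,15]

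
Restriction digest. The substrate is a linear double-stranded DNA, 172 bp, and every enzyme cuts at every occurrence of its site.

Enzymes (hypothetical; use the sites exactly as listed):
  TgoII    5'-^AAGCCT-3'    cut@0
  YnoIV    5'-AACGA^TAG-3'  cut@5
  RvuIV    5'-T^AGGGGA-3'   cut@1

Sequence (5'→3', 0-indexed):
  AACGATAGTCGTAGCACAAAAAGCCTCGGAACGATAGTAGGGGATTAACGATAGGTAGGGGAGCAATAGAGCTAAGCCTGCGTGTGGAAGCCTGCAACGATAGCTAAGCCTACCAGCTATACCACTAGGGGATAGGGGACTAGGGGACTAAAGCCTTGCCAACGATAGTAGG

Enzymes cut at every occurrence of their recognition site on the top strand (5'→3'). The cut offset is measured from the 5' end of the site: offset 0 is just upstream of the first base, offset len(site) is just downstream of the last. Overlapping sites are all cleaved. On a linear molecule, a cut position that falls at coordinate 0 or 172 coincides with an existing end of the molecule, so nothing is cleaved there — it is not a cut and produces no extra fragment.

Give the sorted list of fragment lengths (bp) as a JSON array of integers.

Per-enzyme occurrences:
  TgoII (AAGCCT, off=0): starts [20, 73, 87, 105, 150] → cuts [20, 73, 87, 105, 150]
  YnoIV (AACGATAG, off=5): starts [0, 29, 46, 95, 160] → cuts [5, 34, 51, 100, 165]
  RvuIV (TAGGGGA, off=1): starts [37, 55, 125, 132, 140] → cuts [38, 56, 126, 133, 141]

All cut coordinates (distinct, sorted): [5, 20, 34, 38, 51, 56, 73, 87, 100, 105, 126, 133, 141, 150, 165]

Fragments:
  [0,5): 5 bp
  [5,20): 15 bp
  [20,34): 14 bp
  [34,38): 4 bp
  [38,51): 13 bp
  [51,56): 5 bp
  [56,73): 17 bp
  [73,87): 14 bp
  [87,100): 13 bp
  [100,105): 5 bp
  [105,126): 21 bp
  [126,133): 7 bp
  [133,141): 8 bp
  [141,150): 9 bp
  [150,165): 15 bp
  [165,172): 7 bp

[4,5,5,5,7,7,8,9,13,13,14,14,15,15,17,21]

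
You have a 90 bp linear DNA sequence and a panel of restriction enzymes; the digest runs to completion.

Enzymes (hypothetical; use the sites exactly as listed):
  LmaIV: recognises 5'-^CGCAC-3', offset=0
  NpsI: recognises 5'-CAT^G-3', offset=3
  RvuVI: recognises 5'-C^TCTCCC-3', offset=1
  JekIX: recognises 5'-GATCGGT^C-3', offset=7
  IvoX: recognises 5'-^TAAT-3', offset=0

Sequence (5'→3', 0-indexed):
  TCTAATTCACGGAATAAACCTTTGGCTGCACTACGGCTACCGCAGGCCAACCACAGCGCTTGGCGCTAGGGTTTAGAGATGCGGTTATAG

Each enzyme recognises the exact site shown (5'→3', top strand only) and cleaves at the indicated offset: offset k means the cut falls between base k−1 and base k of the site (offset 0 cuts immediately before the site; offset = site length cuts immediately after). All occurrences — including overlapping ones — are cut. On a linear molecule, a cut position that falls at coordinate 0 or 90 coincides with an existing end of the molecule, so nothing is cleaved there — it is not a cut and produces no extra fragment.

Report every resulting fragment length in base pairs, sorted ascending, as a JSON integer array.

Per-enzyme occurrences:
  LmaIV (CGCAC, off=0): no sites
  NpsI (CATG, off=3): no sites
  RvuVI (CTCTCCC, off=1): no sites
  JekIX (GATCGGTC, off=7): no sites
  IvoX TAAT/0: at [2] ⇒ [2]

Pooled cuts: [2]

Fragments:
  [0,2): 2 bp
  [2,90): 88 bp

[2,88]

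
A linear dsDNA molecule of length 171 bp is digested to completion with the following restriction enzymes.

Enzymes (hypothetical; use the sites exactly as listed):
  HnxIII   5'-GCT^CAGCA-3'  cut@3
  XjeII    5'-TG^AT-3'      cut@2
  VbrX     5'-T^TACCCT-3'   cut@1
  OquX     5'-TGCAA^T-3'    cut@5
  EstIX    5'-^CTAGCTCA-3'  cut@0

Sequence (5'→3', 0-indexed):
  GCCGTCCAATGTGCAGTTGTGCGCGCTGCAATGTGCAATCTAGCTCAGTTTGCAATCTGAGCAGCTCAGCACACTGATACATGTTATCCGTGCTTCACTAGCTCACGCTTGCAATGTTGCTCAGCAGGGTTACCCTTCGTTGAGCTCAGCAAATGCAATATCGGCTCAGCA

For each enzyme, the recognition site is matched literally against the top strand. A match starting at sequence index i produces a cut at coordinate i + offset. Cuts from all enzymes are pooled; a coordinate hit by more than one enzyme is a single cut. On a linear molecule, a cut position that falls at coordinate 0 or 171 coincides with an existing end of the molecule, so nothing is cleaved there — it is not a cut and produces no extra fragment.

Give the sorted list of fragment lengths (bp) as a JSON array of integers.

Scan for sites:
  HnxIII GCTCAGCA/3: at [63, 118, 143, 163] ⇒ [66, 121, 146, 166]
  XjeII TGAT/2: at [74] ⇒ [76]
  VbrX TTACCCT/1: at [129] ⇒ [130]
  OquX TGCAAT/5: at [26, 33, 50, 109, 153] ⇒ [31, 38, 55, 114, 158]
  EstIX CTAGCTCA/0: at [39, 97] ⇒ [39, 97]

All cut coordinates (distinct, sorted): [31, 38, 39, 55, 66, 76, 97, 114, 121, 130, 146, 158, 166]

Fragment lengths:
  [0,31): 31 bp
  [31,38): 7 bp
  [38,39): 1 bp
  [39,55): 16 bp
  [55,66): 11 bp
  [66,76): 10 bp
  [76,97): 21 bp
  [97,114): 17 bp
  [114,121): 7 bp
  [121,130): 9 bp
  [130,146): 16 bp
  [146,158): 12 bp
  [158,166): 8 bp
  [166,171): 5 bp

[1,5,7,7,8,9,10,11,12,16,16,17,21,31]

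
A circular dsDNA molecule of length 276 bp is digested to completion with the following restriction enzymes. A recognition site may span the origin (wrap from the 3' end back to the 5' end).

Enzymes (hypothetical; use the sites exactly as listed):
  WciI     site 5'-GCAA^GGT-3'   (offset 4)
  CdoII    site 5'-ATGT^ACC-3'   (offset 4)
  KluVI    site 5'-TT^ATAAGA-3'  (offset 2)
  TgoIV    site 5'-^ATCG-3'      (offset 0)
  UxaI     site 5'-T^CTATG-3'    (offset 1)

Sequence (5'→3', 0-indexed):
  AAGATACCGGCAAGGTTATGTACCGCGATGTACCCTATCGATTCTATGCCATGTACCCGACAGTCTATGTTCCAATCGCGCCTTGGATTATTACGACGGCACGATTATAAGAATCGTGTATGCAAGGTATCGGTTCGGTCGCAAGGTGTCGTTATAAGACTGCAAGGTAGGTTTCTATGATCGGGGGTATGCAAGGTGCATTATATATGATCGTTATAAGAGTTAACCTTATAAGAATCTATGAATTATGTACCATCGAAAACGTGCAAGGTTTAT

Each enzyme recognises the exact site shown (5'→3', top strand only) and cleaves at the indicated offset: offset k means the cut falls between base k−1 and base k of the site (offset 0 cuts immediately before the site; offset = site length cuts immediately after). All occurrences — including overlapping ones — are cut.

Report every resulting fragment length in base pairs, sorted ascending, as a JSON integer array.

[3,3,5,5,5,6,6,7,8,8,9,9,10,10,10,11,12,13,13,15,15,15,15,15,16,32]

Site scan:
  WciI GCAAGGT/4: at [9, 121, 140, 161, 190, 265] ⇒ [13, 125, 144, 165, 194, 269]
  CdoII ATGTACC/4: at [17, 27, 50, 247] ⇒ [21, 31, 54, 251]
  KluVI TTATAAGA/2: at [104, 151, 213, 228, 272] ⇒ [106, 153, 215, 230, 274]
  TgoIV ATCG/0: at [36, 74, 112, 128, 179, 209, 254] ⇒ [36, 74, 112, 128, 179, 209, 254]
  UxaI TCTATG/1: at [42, 63, 173, 237] ⇒ [43, 64, 174, 238]

All cut coordinates (distinct, sorted): [13, 21, 31, 36, 43, 54, 64, 74, 106, 112, 125, 128, 144, 153, 165, 174, 179, 194, 209, 215, 230, 238, 251, 254, 269, 274]

Fragments:
  13→21: 8 bp
  21→31: 10 bp
  31→36: 5 bp
  36→43: 7 bp
  43→54: 11 bp
  54→64: 10 bp
  64→74: 10 bp
  74→106: 32 bp
  106→112: 6 bp
  112→125: 13 bp
  125→128: 3 bp
  128→144: 16 bp
  144→153: 9 bp
  153→165: 12 bp
  165→174: 9 bp
  174→179: 5 bp
  179→194: 15 bp
  194→209: 15 bp
  209→215: 6 bp
  215→230: 15 bp
  230→238: 8 bp
  238→251: 13 bp
  251→254: 3 bp
  254→269: 15 bp
  269→274: 5 bp
  274→13 (wrap): 276-274+13 = 15 bp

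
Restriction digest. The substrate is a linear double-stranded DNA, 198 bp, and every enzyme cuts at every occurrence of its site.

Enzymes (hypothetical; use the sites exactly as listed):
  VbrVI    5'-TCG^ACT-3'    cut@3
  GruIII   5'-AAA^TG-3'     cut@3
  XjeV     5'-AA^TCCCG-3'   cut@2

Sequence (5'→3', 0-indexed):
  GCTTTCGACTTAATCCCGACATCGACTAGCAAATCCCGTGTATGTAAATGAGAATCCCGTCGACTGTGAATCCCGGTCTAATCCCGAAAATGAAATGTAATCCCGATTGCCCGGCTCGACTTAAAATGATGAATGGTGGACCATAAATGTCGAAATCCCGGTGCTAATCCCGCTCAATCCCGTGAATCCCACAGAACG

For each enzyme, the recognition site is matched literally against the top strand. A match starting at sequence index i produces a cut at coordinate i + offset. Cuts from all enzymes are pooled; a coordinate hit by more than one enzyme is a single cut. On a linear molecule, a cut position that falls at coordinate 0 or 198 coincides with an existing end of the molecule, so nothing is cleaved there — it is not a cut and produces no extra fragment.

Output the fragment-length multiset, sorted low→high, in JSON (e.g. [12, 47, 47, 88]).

Per-enzyme occurrences:
  VbrVI (TCGACT, off=3): starts [4, 21, 59, 115] → cuts [7, 24, 62, 118]
  GruIII (AAATG, off=3): starts [45, 87, 92, 123, 144] → cuts [48, 90, 95, 126, 147]
  XjeV (AATCCCG, off=2): starts [11, 31, 52, 68, 79, 98, 153, 165, 175] → cuts [13, 33, 54, 70, 81, 100, 155, 167, 177]

All cut coordinates (distinct, sorted): [7, 13, 24, 33, 48, 54, 62, 70, 81, 90, 95, 100, 118, 126, 147, 155, 167, 177]

Fragments:
  [0,7): 7 bp
  [7,13): 6 bp
  [13,24): 11 bp
  [24,33): 9 bp
  [33,48): 15 bp
  [48,54): 6 bp
  [54,62): 8 bp
  [62,70): 8 bp
  [70,81): 11 bp
  [81,90): 9 bp
  [90,95): 5 bp
  [95,100): 5 bp
  [100,118): 18 bp
  [118,126): 8 bp
  [126,147): 21 bp
  [147,155): 8 bp
  [155,167): 12 bp
  [167,177): 10 bp
  [177,198): 21 bp

[5,5,6,6,7,8,8,8,8,9,9,10,11,11,12,15,18,21,21]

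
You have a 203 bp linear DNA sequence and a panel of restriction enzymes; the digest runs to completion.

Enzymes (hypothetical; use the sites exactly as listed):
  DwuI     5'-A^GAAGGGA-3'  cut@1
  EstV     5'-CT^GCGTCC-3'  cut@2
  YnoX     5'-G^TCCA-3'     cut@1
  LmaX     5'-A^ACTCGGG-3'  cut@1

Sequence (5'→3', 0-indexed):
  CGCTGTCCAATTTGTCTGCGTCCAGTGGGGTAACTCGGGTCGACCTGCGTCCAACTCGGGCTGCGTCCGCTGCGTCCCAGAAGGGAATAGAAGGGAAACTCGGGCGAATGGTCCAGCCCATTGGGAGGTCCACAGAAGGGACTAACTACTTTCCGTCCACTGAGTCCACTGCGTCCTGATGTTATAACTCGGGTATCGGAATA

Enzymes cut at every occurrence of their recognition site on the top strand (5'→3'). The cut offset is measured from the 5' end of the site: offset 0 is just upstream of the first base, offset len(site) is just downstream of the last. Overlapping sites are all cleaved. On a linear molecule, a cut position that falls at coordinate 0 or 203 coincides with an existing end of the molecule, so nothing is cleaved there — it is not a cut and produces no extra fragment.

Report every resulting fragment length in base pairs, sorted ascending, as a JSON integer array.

Scan for sites:
  DwuI AGAAGGGA/1: at [78, 88, 133] ⇒ [79, 89, 134]
  EstV CTGCGTCC/2: at [15, 44, 60, 69, 168] ⇒ [17, 46, 62, 71, 170]
  YnoX GTCCA/1: at [4, 19, 48, 110, 127, 154, 163] ⇒ [5, 20, 49, 111, 128, 155, 164]
  LmaX AACTCGGG/1: at [31, 52, 96, 185] ⇒ [32, 53, 97, 186]

Pooled cuts: [5, 17, 20, 32, 46, 49, 53, 62, 71, 79, 89, 97, 111, 128, 134, 155, 164, 170, 186]

Fragment lengths:
  [0,5): 5 bp
  [5,17): 12 bp
  [17,20): 3 bp
  [20,32): 12 bp
  [32,46): 14 bp
  [46,49): 3 bp
  [49,53): 4 bp
  [53,62): 9 bp
  [62,71): 9 bp
  [71,79): 8 bp
  [79,89): 10 bp
  [89,97): 8 bp
  [97,111): 14 bp
  [111,128): 17 bp
  [128,134): 6 bp
  [134,155): 21 bp
  [155,164): 9 bp
  [164,170): 6 bp
  [170,186): 16 bp
  [186,203): 17 bp

[3,3,4,5,6,6,8,8,9,9,9,10,12,12,14,14,16,17,17,21]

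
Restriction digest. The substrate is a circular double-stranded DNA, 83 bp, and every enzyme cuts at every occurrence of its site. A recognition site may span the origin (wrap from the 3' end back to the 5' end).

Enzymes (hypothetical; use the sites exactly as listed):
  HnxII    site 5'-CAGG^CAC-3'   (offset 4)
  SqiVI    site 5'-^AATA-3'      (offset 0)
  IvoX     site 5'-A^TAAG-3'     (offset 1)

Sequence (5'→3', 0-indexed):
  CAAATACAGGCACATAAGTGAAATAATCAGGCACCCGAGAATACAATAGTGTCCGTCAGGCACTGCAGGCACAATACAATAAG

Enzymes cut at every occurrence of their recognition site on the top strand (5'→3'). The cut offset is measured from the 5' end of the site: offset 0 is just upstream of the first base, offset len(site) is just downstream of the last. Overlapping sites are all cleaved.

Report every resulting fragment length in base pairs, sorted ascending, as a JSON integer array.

[2,3,4,5,5,6,7,8,8,9,10,16]

Scan for sites:
  HnxII CAGGCAC/4: at [6, 27, 56, 65] ⇒ [10, 31, 60, 69]
  SqiVI AATA/0: at [2, 21, 39, 44, 72, 77] ⇒ [2, 21, 39, 44, 72, 77]
  IvoX ATAAG/1: at [13, 78] ⇒ [14, 79]

All cut coordinates (distinct, sorted): [2, 10, 14, 21, 31, 39, 44, 60, 69, 72, 77, 79]

Fragments:
  2→10: 8 bp
  10→14: 4 bp
  14→21: 7 bp
  21→31: 10 bp
  31→39: 8 bp
  39→44: 5 bp
  44→60: 16 bp
  60→69: 9 bp
  69→72: 3 bp
  72→77: 5 bp
  77→79: 2 bp
  79→2 (wrap): 83-79+2 = 6 bp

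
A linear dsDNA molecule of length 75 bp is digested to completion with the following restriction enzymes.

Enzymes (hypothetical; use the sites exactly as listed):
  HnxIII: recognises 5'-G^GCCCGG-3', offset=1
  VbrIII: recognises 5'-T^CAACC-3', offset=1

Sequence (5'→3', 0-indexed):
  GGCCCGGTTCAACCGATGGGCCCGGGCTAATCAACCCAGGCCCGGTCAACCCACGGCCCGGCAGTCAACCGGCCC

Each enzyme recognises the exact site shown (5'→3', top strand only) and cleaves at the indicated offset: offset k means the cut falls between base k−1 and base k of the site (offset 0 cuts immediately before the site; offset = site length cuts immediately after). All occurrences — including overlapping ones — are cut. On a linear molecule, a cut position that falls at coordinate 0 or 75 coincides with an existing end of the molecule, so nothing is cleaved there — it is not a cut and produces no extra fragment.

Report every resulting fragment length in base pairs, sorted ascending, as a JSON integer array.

[1,7,8,8,9,10,10,10,12]

Per-enzyme occurrences:
  HnxIII GGCCCGG/1: at [0, 18, 38, 54] ⇒ [1, 19, 39, 55]
  VbrIII TCAACC/1: at [8, 30, 45, 64] ⇒ [9, 31, 46, 65]

All cut coordinates (distinct, sorted): [1, 9, 19, 31, 39, 46, 55, 65]

Fragment lengths:
  [0,1): 1 bp
  [1,9): 8 bp
  [9,19): 10 bp
  [19,31): 12 bp
  [31,39): 8 bp
  [39,46): 7 bp
  [46,55): 9 bp
  [55,65): 10 bp
  [65,75): 10 bp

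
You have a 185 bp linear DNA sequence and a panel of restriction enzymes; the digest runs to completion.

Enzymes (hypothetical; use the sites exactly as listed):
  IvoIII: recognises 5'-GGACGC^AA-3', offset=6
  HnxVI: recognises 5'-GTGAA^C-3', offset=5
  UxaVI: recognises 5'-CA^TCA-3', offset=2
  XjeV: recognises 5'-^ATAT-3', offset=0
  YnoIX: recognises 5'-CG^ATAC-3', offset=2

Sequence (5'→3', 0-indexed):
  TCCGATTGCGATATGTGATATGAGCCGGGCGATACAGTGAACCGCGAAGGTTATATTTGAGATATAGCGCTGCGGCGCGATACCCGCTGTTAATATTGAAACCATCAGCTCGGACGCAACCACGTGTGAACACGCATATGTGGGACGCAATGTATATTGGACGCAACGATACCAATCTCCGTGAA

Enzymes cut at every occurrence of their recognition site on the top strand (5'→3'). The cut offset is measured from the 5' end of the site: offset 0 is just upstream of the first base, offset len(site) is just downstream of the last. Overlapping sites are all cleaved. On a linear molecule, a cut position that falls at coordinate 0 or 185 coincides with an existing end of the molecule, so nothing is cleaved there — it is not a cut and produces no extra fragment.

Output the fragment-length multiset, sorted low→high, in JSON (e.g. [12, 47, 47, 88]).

[4,5,5,7,9,10,10,11,11,12,13,13,13,13,14,17,18]

Per-enzyme occurrences:
  IvoIII GGACGCAA/6: at [111, 142, 158] ⇒ [117, 148, 164]
  HnxVI GTGAAC/5: at [36, 125] ⇒ [41, 130]
  UxaVI CATCA/2: at [102] ⇒ [104]
  XjeV ATAT/0: at [10, 17, 52, 61, 92, 135, 153] ⇒ [10, 17, 52, 61, 92, 135, 153]
  YnoIX CGATAC/2: at [29, 77, 166] ⇒ [31, 79, 168]

All cut coordinates (distinct, sorted): [10, 17, 31, 41, 52, 61, 79, 92, 104, 117, 130, 135, 148, 153, 164, 168]

Fragments:
  [0,10): 10 bp
  [10,17): 7 bp
  [17,31): 14 bp
  [31,41): 10 bp
  [41,52): 11 bp
  [52,61): 9 bp
  [61,79): 18 bp
  [79,92): 13 bp
  [92,104): 12 bp
  [104,117): 13 bp
  [117,130): 13 bp
  [130,135): 5 bp
  [135,148): 13 bp
  [148,153): 5 bp
  [153,164): 11 bp
  [164,168): 4 bp
  [168,185): 17 bp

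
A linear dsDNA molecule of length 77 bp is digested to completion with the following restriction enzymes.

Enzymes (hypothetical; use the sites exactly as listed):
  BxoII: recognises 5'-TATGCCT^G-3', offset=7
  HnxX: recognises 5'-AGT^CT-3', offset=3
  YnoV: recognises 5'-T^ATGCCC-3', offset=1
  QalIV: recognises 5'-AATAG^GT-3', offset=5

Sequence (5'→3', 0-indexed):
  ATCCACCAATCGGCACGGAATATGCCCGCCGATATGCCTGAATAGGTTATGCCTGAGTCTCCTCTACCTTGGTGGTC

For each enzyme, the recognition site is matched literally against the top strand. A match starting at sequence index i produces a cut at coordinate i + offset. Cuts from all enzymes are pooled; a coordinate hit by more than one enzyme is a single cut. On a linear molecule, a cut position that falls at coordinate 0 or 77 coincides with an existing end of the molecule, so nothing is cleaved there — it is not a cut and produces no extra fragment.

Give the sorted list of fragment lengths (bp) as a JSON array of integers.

[4,6,9,18,19,21]

Scan for sites:
  BxoII (TATGCCTG, off=7): starts [32, 47] → cuts [39, 54]
  HnxX (AGTCT, off=3): starts [55] → cuts [58]
  YnoV (TATGCCC, off=1): starts [20] → cuts [21]
  QalIV (AATAGGT, off=5): starts [40] → cuts [45]

All cut coordinates (distinct, sorted): [21, 39, 45, 54, 58]

Fragment lengths:
  [0,21): 21 bp
  [21,39): 18 bp
  [39,45): 6 bp
  [45,54): 9 bp
  [54,58): 4 bp
  [58,77): 19 bp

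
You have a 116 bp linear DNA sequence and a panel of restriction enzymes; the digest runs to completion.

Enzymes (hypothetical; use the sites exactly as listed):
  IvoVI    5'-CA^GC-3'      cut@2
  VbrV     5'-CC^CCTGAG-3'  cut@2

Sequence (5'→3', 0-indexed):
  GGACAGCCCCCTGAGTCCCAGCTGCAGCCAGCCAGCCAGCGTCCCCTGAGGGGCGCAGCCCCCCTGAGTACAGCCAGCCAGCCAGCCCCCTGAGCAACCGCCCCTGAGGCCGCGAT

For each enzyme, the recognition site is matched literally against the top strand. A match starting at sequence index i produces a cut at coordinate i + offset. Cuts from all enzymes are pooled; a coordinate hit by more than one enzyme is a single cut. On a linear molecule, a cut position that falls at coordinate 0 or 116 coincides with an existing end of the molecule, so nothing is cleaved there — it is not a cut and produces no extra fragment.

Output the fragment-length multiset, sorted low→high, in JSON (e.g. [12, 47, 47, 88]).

Site scan:
  IvoVI (CAGC, off=2): starts [3, 18, 24, 28, 32, 36, 55, 70, 74, 78, 82] → cuts [5, 20, 26, 30, 34, 38, 57, 72, 76, 80, 84]
  VbrV (CCCCTGAG, off=2): starts [7, 42, 60, 86, 100] → cuts [9, 44, 62, 88, 102]

All cut coordinates (distinct, sorted): [5, 9, 20, 26, 30, 34, 38, 44, 57, 62, 72, 76, 80, 84, 88, 102]

Fragment lengths:
  [0,5): 5 bp
  [5,9): 4 bp
  [9,20): 11 bp
  [20,26): 6 bp
  [26,30): 4 bp
  [30,34): 4 bp
  [34,38): 4 bp
  [38,44): 6 bp
  [44,57): 13 bp
  [57,62): 5 bp
  [62,72): 10 bp
  [72,76): 4 bp
  [76,80): 4 bp
  [80,84): 4 bp
  [84,88): 4 bp
  [88,102): 14 bp
  [102,116): 14 bp

[4,4,4,4,4,4,4,4,5,5,6,6,10,11,13,14,14]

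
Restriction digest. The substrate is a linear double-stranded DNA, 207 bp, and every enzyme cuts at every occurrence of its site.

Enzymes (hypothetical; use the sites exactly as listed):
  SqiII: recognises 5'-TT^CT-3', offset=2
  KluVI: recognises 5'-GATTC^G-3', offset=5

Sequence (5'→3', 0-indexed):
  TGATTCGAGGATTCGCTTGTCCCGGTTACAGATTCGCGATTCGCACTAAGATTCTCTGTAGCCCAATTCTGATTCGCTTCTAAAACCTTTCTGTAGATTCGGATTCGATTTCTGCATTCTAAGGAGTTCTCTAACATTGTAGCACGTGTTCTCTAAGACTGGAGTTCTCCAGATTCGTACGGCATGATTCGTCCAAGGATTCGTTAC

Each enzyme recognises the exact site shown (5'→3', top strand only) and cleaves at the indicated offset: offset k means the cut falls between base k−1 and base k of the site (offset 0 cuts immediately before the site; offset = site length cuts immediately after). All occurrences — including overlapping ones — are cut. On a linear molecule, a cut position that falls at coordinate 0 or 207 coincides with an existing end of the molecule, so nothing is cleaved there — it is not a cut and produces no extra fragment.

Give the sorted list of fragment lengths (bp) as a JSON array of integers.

[4,5,5,6,6,7,7,7,8,10,10,10,11,11,12,14,15,16,21,22]

Scan for sites:
  SqiII TTCT/2: at [51, 66, 77, 88, 109, 116, 126, 148, 164] ⇒ [53, 68, 79, 90, 111, 118, 128, 150, 166]
  KluVI GATTCG/5: at [1, 9, 30, 37, 70, 95, 101, 171, 185, 197] ⇒ [6, 14, 35, 42, 75, 100, 106, 176, 190, 202]

Pooled cuts: [6, 14, 35, 42, 53, 68, 75, 79, 90, 100, 106, 111, 118, 128, 150, 166, 176, 190, 202]

Fragments:
  [0,6): 6 bp
  [6,14): 8 bp
  [14,35): 21 bp
  [35,42): 7 bp
  [42,53): 11 bp
  [53,68): 15 bp
  [68,75): 7 bp
  [75,79): 4 bp
  [79,90): 11 bp
  [90,100): 10 bp
  [100,106): 6 bp
  [106,111): 5 bp
  [111,118): 7 bp
  [118,128): 10 bp
  [128,150): 22 bp
  [150,166): 16 bp
  [166,176): 10 bp
  [176,190): 14 bp
  [190,202): 12 bp
  [202,207): 5 bp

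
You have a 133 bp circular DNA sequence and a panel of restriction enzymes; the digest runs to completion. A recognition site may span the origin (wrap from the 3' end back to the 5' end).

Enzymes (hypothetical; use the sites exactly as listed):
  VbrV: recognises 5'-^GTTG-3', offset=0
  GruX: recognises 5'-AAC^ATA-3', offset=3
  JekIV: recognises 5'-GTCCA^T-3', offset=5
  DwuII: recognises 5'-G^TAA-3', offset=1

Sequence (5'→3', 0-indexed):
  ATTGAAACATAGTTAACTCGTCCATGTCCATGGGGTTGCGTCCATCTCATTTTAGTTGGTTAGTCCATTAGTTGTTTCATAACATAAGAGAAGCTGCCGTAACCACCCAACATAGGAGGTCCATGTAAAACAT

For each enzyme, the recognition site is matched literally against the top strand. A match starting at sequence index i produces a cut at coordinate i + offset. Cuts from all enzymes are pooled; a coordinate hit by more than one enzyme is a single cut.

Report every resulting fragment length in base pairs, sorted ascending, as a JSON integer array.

[2,3,4,6,6,10,10,10,12,12,13,13,16,16]

Scan for sites:
  VbrV (GTTG, off=0): starts [34, 54, 70] → cuts [34, 54, 70]
  GruX (AACATA, off=3): starts [5, 80, 108, 128] → cuts [8, 83, 111, 131]
  JekIV (GTCCAT, off=5): starts [19, 25, 39, 62, 118] → cuts [24, 30, 44, 67, 123]
  DwuII (GTAA, off=1): starts [98, 124] → cuts [99, 125]

Pooled cuts: [8, 24, 30, 34, 44, 54, 67, 70, 83, 99, 111, 123, 125, 131]

Fragment lengths:
  8→24: 16 bp
  24→30: 6 bp
  30→34: 4 bp
  34→44: 10 bp
  44→54: 10 bp
  54→67: 13 bp
  67→70: 3 bp
  70→83: 13 bp
  83→99: 16 bp
  99→111: 12 bp
  111→123: 12 bp
  123→125: 2 bp
  125→131: 6 bp
  131→8 (wrap): 133-131+8 = 10 bp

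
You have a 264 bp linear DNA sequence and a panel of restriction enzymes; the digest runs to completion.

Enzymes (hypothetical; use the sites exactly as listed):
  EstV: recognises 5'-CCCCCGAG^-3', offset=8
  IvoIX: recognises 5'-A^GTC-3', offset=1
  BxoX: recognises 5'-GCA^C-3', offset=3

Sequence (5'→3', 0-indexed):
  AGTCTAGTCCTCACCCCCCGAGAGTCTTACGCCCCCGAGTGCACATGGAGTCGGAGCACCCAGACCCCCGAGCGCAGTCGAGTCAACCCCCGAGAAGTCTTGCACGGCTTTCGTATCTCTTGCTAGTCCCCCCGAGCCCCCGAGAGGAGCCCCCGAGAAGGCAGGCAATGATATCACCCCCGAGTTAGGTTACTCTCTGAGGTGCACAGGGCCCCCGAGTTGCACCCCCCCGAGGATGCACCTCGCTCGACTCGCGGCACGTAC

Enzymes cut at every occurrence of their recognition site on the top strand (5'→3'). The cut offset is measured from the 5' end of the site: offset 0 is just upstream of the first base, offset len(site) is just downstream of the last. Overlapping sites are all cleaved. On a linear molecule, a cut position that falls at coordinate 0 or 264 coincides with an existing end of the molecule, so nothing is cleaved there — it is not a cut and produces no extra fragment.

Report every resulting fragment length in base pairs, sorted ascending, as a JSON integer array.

[1,1,2,4,4,5,5,5,5,6,6,8,8,9,10,11,13,13,13,14,16,16,19,21,22,27]

Per-enzyme occurrences:
  EstV CCCCCGAG/8: at [14, 31, 64, 86, 128, 136, 149, 176, 211, 226] ⇒ [22, 39, 72, 94, 136, 144, 157, 184, 219, 234]
  IvoIX AGTC/1: at [0, 5, 22, 48, 75, 80, 95, 124] ⇒ [1, 6, 23, 49, 76, 81, 96, 125]
  BxoX GCAC/3: at [40, 55, 101, 203, 221, 237, 256] ⇒ [43, 58, 104, 206, 224, 240, 259]

All cut coordinates (distinct, sorted): [1, 6, 22, 23, 39, 43, 49, 58, 72, 76, 81, 94, 96, 104, 125, 136, 144, 157, 184, 206, 219, 224, 234, 240, 259]

Fragments:
  [0,1): 1 bp
  [1,6): 5 bp
  [6,22): 16 bp
  [22,23): 1 bp
  [23,39): 16 bp
  [39,43): 4 bp
  [43,49): 6 bp
  [49,58): 9 bp
  [58,72): 14 bp
  [72,76): 4 bp
  [76,81): 5 bp
  [81,94): 13 bp
  [94,96): 2 bp
  [96,104): 8 bp
  [104,125): 21 bp
  [125,136): 11 bp
  [136,144): 8 bp
  [144,157): 13 bp
  [157,184): 27 bp
  [184,206): 22 bp
  [206,219): 13 bp
  [219,224): 5 bp
  [224,234): 10 bp
  [234,240): 6 bp
  [240,259): 19 bp
  [259,264): 5 bp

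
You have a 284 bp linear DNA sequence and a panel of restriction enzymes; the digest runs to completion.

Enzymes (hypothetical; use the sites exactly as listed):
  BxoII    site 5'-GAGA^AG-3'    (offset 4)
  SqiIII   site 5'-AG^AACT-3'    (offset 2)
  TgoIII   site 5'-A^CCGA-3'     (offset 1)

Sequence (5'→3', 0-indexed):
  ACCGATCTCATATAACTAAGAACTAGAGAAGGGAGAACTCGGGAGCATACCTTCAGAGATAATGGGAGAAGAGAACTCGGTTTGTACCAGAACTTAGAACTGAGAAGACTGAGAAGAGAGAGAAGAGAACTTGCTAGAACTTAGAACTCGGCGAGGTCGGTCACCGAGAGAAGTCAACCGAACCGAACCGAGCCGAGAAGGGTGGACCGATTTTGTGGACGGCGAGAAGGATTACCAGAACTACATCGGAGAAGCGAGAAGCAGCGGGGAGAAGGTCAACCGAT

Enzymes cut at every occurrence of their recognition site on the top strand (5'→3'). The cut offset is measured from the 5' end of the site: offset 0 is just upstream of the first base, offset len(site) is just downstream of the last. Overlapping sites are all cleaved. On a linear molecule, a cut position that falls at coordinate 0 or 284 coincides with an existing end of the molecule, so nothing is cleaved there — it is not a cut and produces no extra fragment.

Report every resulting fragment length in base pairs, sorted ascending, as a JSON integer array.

[1,4,4,5,5,5,6,6,7,7,7,7,8,8,8,9,9,9,10,11,11,13,14,17,19,19,21,34]

Site scan:
  BxoII GAGAAG/4: at [25, 65, 101, 110, 119, 167, 194, 223, 248, 255, 268] ⇒ [29, 69, 105, 114, 123, 171, 198, 227, 252, 259, 272]
  SqiIII AGAACT/2: at [18, 33, 71, 88, 95, 125, 135, 142, 236] ⇒ [20, 35, 73, 90, 97, 127, 137, 144, 238]
  TgoIII ACCGA/1: at [0, 162, 176, 181, 186, 205, 278] ⇒ [1, 163, 177, 182, 187, 206, 279]

All cut coordinates (distinct, sorted): [1, 20, 29, 35, 69, 73, 90, 97, 105, 114, 123, 127, 137, 144, 163, 171, 177, 182, 187, 198, 206, 227, 238, 252, 259, 272, 279]

Fragments:
  [0,1): 1 bp
  [1,20): 19 bp
  [20,29): 9 bp
  [29,35): 6 bp
  [35,69): 34 bp
  [69,73): 4 bp
  [73,90): 17 bp
  [90,97): 7 bp
  [97,105): 8 bp
  [105,114): 9 bp
  [114,123): 9 bp
  [123,127): 4 bp
  [127,137): 10 bp
  [137,144): 7 bp
  [144,163): 19 bp
  [163,171): 8 bp
  [171,177): 6 bp
  [177,182): 5 bp
  [182,187): 5 bp
  [187,198): 11 bp
  [198,206): 8 bp
  [206,227): 21 bp
  [227,238): 11 bp
  [238,252): 14 bp
  [252,259): 7 bp
  [259,272): 13 bp
  [272,279): 7 bp
  [279,284): 5 bp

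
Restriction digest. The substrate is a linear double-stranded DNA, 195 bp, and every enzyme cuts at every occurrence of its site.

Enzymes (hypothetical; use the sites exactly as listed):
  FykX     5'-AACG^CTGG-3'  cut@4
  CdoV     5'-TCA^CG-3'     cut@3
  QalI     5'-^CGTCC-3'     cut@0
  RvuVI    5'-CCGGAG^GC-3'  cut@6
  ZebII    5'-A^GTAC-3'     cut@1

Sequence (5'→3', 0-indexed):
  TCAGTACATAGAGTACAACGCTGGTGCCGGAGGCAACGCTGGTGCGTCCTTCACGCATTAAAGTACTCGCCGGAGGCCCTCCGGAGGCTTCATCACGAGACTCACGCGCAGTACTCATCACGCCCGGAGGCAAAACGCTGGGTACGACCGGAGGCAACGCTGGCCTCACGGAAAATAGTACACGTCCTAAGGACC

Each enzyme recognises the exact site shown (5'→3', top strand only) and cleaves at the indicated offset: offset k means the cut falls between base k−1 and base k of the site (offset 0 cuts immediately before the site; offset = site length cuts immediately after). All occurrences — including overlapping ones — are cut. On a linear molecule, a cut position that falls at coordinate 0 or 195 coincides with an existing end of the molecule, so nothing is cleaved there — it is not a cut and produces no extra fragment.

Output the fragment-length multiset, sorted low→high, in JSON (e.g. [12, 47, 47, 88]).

[3,5,6,6,6,6,8,8,9,9,9,9,9,9,9,9,10,11,12,13,13,16]

Site scan:
  FykX AACGCTGG/4: at [16, 34, 133, 155] ⇒ [20, 38, 137, 159]
  CdoV TCACG/3: at [50, 92, 101, 117, 165] ⇒ [53, 95, 104, 120, 168]
  QalI CGTCC/0: at [44, 182] ⇒ [44, 182]
  RvuVI CCGGAGGC/6: at [26, 69, 80, 123, 147] ⇒ [32, 75, 86, 129, 153]
  ZebII AGTAC/1: at [2, 11, 61, 109, 176] ⇒ [3, 12, 62, 110, 177]

Pooled cuts: [3, 12, 20, 32, 38, 44, 53, 62, 75, 86, 95, 104, 110, 120, 129, 137, 153, 159, 168, 177, 182]

Fragments:
  [0,3): 3 bp
  [3,12): 9 bp
  [12,20): 8 bp
  [20,32): 12 bp
  [32,38): 6 bp
  [38,44): 6 bp
  [44,53): 9 bp
  [53,62): 9 bp
  [62,75): 13 bp
  [75,86): 11 bp
  [86,95): 9 bp
  [95,104): 9 bp
  [104,110): 6 bp
  [110,120): 10 bp
  [120,129): 9 bp
  [129,137): 8 bp
  [137,153): 16 bp
  [153,159): 6 bp
  [159,168): 9 bp
  [168,177): 9 bp
  [177,182): 5 bp
  [182,195): 13 bp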